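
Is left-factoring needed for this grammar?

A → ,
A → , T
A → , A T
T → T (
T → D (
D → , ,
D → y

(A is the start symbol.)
Left-factoring is needed when two productions for the same non-terminal
share a common prefix on the right-hand side.

Productions for A:
  A → ,
  A → , T
  A → , A T
Productions for T:
  T → T (
  T → D (
Productions for D:
  D → , ,
  D → y

Found common prefix ',' in productions for A

Answer: Yes, A has productions with common prefix ','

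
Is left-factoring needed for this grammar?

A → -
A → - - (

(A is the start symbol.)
Yes, A has productions with common prefix '-'

Left-factoring is needed when two productions for the same non-terminal
share a common prefix on the right-hand side.

Productions for A:
  A → -
  A → - - (

Found common prefix '-' in productions for A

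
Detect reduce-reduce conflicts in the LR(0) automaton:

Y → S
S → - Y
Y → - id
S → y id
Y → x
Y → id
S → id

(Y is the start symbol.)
Yes — I4: [S → id .] vs [Y → id .]; I9: [S → id .] vs [Y → - id .]

Augment with Y' → Y and build the canonical LR(0) collection (I0 = CLOSURE({[Y' → . Y]}), then GOTO on every symbol after a dot until no new states appear). It has 10 states:
  I0: { [S → . - Y], [S → . id], [S → . y id], [Y → . - id], [Y → . S], [Y → . id], [Y → . x], [Y' → . Y] }  — shift
  I1: { [S → - . Y], [S → . - Y], [S → . id], [S → . y id], [Y → - . id], [Y → . - id], [Y → . S], [Y → . id], [Y → . x] }  — shift
  I2: { [Y → S .] }  — reduce
  I3: { [Y' → Y .] }  — accept
  I4: { [S → id .], [Y → id .] }  — 2 reduces
  I5: { [Y → x .] }  — reduce
  I6: { [S → y . id] }  — shift
  I7: { [S → y id .] }  — reduce
  I8: { [S → - Y .] }  — reduce
  I9: { [S → id .], [Y → - id .], [Y → id .] }  — 3 reduces

I4 contains complete items [S → id .], [Y → id .] — reduce-reduce conflict.
I9 contains complete items [S → id .], [Y → - id .], [Y → id .] — reduce-reduce conflict.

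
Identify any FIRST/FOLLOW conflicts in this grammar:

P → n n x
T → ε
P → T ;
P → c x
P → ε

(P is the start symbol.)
Nullable non-terminals: P, T.
FIRST sets used below: FIRST(T) = { ε }

P: nullable alternative(s) P → ε; FOLLOW(P) = { $ }
  P → n n x: FIRST \ {ε} = { 'n' } — disjoint from FOLLOW(P)
  P → T ;: FIRST \ {ε} = { ';' } — disjoint from FOLLOW(P)
  P → c x: FIRST \ {ε} = { 'c' } — disjoint from FOLLOW(P)
  P → ε: FIRST \ {ε} = { } — this is the only nullable alternative, skip
T has a nullable alternative but only one production, so nothing to check.

No FIRST/FOLLOW conflicts found.

Answer: No FIRST/FOLLOW conflicts.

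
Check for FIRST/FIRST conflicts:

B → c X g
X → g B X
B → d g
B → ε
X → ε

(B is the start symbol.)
A FIRST/FIRST conflict occurs when two productions N → α and N → β for the same non-terminal have FIRST(α) ∩ FIRST(β) ≠ ∅ (with ε ∈ FIRST of a nullable right-hand side, so two nullable alternatives also conflict).

Productions for B:
  B → c X g: FIRST = { 'c' }
  B → d g: FIRST = { 'd' }
  B → ε: FIRST = { ε }
Productions for X:
  X → g B X: FIRST = { 'g' }
  X → ε: FIRST = { ε }

All alternatives of each non-terminal have pairwise disjoint FIRST sets.

Answer: No FIRST/FIRST conflicts.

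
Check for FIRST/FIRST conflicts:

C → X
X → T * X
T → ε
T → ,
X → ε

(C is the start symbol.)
A FIRST/FIRST conflict occurs when two productions N → α and N → β for the same non-terminal have FIRST(α) ∩ FIRST(β) ≠ ∅ (with ε ∈ FIRST of a nullable right-hand side, so two nullable alternatives also conflict).

FIRST sets of the non-terminals at (or reachable through a nullable prefix from) the front of some alternative:
  FIRST(T) = { ',', ε }

Productions for X:
  X → T * X: FIRST = { '*', ',' }
  X → ε: FIRST = { ε }
Productions for T:
  T → ε: FIRST = { ε }
  T → ,: FIRST = { ',' }
C has only one production, so no FIRST/FIRST conflict is possible there.

All alternatives of each non-terminal have pairwise disjoint FIRST sets.

Answer: No FIRST/FIRST conflicts.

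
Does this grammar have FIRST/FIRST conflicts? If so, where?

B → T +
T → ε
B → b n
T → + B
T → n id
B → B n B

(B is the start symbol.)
Yes. B → T '+' / B → B n B on { '+', 'n' }; B → b n / B → B n B on { 'b' }

A FIRST/FIRST conflict occurs when two productions N → α and N → β for the same non-terminal have FIRST(α) ∩ FIRST(β) ≠ ∅ (with ε ∈ FIRST of a nullable right-hand side, so two nullable alternatives also conflict).

FIRST sets of the non-terminals at (or reachable through a nullable prefix from) the front of some alternative:
  FIRST(T) = { '+', 'n', ε }
  FIRST(B) = { '+', 'b', 'n' }

Productions for B:
  B → T +: FIRST = { '+', 'n' }
  B → b n: FIRST = { 'b' }
  B → B n B: FIRST = { '+', 'b', 'n' }
Productions for T:
  T → ε: FIRST = { ε }
  T → + B: FIRST = { '+' }
  T → n id: FIRST = { 'n' }

Conflict for B: B → T + and B → B n B
  Overlap: { '+', 'n' }
Conflict for B: B → b n and B → B n B
  Overlap: { 'b' }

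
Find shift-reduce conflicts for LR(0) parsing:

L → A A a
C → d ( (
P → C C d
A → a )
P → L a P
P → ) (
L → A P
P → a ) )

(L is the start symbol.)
Yes — I14: [A → a ) .] vs [P → a ) . )]; I20: [L → A A a .] vs [A → a . )]

A shift-reduce conflict occurs when an LR(0) state has both:
  - a complete (reduce) item [A → α .] (dot at the end), and
  - a shift item [B → β . c γ] (dot before a terminal).

Augment with L' → L and build the canonical LR(0) collection (I0 = CLOSURE({[L' → . L]}), then GOTO on every symbol after a dot until no new states appear). It has 22 states:
  I0: { [A → . a )], [L → . A A a], [L → . A P], [L' → . L] }  — shift
  I1: { [A → . a )], [C → . d ( (], [L → . A A a], [L → . A P], [L → A . A a], [L → A . P], [P → . ) (], [P → . C C d], [P → . L a P], [P → . a ) )] }  — shift
  I2: { [L' → L .] }  — accept
  I3: { [A → a . )] }  — shift
  I4: { [A → a ) .] }  — reduce
  I5: { [P → ) . (] }  — shift
  I6: { [A → . a )], [C → . d ( (], [L → . A A a], [L → . A P], [L → A . A a], [L → A . P], [L → A A . a], [P → . ) (], [P → . C C d], [P → . L a P], [P → . a ) )] }  — shift
  I7: { [C → . d ( (], [P → C . C d] }  — shift
  I8: { [P → L . a P] }  — shift
  I9: { [L → A P .] }  — reduce
  I10: { [A → a . )], [P → a . ) )] }  — shift
  I11: { [C → d . ( (] }  — shift
  I12: { [C → d ( . (] }  — shift
  I13: { [C → d ( ( .] }  — reduce
  I14: { [A → a ) .], [P → a ) . )] }  — shift, reduce
  I15: { [P → a ) ) .] }  — reduce
  I16: { [A → . a )], [C → . d ( (], [L → . A A a], [L → . A P], [P → . ) (], [P → . C C d], [P → . L a P], [P → . a ) )], [P → L a . P] }  — shift
  I17: { [P → L a P .] }  — reduce
  I18: { [P → C C . d] }  — shift
  I19: { [P → C C d .] }  — reduce
  I20: { [A → a . )], [L → A A a .], [P → a . ) )] }  — shift, reduce
  I21: { [P → ) ( .] }  — reduce

I14 contains reduce item [A → a ) .] and shift item [P → a ) . )] — shift-reduce conflict.
I20 contains reduce item [L → A A a .] and shift items [A → a . )], [P → a . ) )] — shift-reduce conflict.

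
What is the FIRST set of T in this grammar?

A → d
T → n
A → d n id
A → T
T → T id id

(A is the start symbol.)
From T → n:
  - n is a terminal: add 'n' and stop
From T → T id id:
  - T is the symbol being defined: contributes nothing new
    T is not nullable, so stop

Collecting: FIRST(T) = { 'n' }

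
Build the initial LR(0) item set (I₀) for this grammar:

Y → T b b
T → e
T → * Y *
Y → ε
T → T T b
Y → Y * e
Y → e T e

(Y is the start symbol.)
First, augment the grammar with Y' → Y
I₀ = CLOSURE({ [Y' → . Y] }):
  [Y' → . Y] has the dot before Y: add [Y → . T b b], [Y → .], [Y → . Y * e], [Y → . e T e]
  [Y → . T b b] has the dot before T: add [T → . e], [T → . * Y *], [T → . T T b]
No further items can be added.

I₀ = { [T → . * Y *], [T → . T T b], [T → . e], [Y → . T b b], [Y → . Y * e], [Y → . e T e], [Y → .], [Y' → . Y] }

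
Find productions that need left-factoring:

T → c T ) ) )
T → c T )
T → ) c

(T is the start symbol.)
Left-factoring is needed when two productions for the same non-terminal
share a common prefix on the right-hand side.

Productions for T:
  T → c T ) ) )
  T → c T )
  T → ) c

Found common prefix 'c T )' in productions for T

Answer: Yes, T has productions with common prefix 'c T )'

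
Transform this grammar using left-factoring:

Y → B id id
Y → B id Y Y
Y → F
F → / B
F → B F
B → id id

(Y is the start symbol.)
Left-factoring transforms A → αβ₁ | αβ₂ into A → αA' and A' → β₁ | β₂
(α is the longest common prefix among the alternatives). Repeat until
no nonterminal has two alternatives with a common prefix.

Round 1: Y has alternatives sharing prefix 'B id'. Introduce Y': Y → B id Y'
  Add: Y' → id
  Add: Y' → Y Y

No remaining common prefixes — done.

Resulting grammar:
Y → B id Y'
Y' → id
Y' → Y Y
Y → F
F → / B
F → B F
B → id id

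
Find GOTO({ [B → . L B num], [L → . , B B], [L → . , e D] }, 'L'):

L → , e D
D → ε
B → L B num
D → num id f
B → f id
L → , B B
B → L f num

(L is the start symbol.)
GOTO(I, 'L') = CLOSURE({ [A → αX.β] : [A → α.Xβ] ∈ I, X = 'L' })

Items with dot before 'L', with the dot advanced:
  [B → . L B num] → [B → L . B num]
Closure of the advanced items:
  [B → L . B num] has the dot before B: add [B → . L B num], [B → . f id], [B → . L f num]
  [B → . L B num] has the dot before L: add [L → . , e D], [L → . , B B]

GOTO = { [B → . L B num], [B → . L f num], [B → . f id], [B → L . B num], [L → . , B B], [L → . , e D] }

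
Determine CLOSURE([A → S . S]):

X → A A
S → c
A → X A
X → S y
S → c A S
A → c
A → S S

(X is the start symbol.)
To compute CLOSURE, for each item [A → α.Bβ] where B is a non-terminal, add [B → .γ] for all productions B → γ; repeat for the newly added items until nothing changes.

Start with: [A → S . S]
  [A → S . S] has the dot before S: add [S → . c], [S → . c A S]
No further items can be added.

CLOSURE = { [A → S . S], [S → . c A S], [S → . c] }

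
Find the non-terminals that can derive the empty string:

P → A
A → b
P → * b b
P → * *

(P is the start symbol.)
None

There are no ε-productions, so no non-terminal can derive ε.
No non-terminals are nullable.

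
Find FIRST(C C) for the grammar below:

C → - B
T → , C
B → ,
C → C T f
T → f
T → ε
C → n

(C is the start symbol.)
FIRST sets of the non-terminals involved (from the grammar, by fixed-point iteration):
  FIRST(C) = { '-', 'n' }

To compute FIRST(C C), process the symbols left to right:
Symbol C is a non-terminal. Add FIRST(C) \ {ε} = { '-', 'n' }
C is not nullable (ε ∉ FIRST(C)), so stop here.
FIRST(C C) = { '-', 'n' }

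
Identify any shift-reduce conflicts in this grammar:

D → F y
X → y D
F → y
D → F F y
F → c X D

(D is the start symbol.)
A shift-reduce conflict occurs when an LR(0) state has both:
  - a complete (reduce) item [A → α .] (dot at the end), and
  - a shift item [B → β . c γ] (dot before a terminal).

Augment with D' → D and build the canonical LR(0) collection (I0 = CLOSURE({[D' → . D]}), then GOTO on every symbol after a dot until no new states appear). It has 12 states:
  I0: { [D → . F F y], [D → . F y], [D' → . D], [F → . c X D], [F → . y] }  — shift
  I1: { [D' → D .] }  — accept
  I2: { [D → F . F y], [D → F . y], [F → . c X D], [F → . y] }  — shift
  I3: { [F → c . X D], [X → . y D] }  — shift
  I4: { [F → y .] }  — reduce
  I5: { [D → . F F y], [D → . F y], [F → . c X D], [F → . y], [F → c X . D] }  — shift
  I6: { [D → . F F y], [D → . F y], [F → . c X D], [F → . y], [X → y . D] }  — shift
  I7: { [X → y D .] }  — reduce
  I8: { [F → c X D .] }  — reduce
  I9: { [D → F F . y] }  — shift
  I10: { [D → F y .], [F → y .] }  — 2 reduces
  I11: { [D → F F y .] }  — reduce

No state contains both a complete item and a shift item.

Answer: No shift-reduce conflicts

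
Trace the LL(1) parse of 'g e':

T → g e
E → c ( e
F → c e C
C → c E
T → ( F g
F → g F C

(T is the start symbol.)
LL(1) parsing maintains a stack (initially the start symbol over $) and the input. At each step: if the stack top is a terminal, match it against the current input token; if it is a non-terminal N, replace it with the RHS of M[N, lookahead] (the unique production whose predict set contains the lookahead).

Stack is shown with the top on the left.

Stack  Input  Action
--------------------
T $    g e $  output T → g e
g e $  g e $  match 'g'
e $    e $    match 'e'
$      $      accept

The string is accepted.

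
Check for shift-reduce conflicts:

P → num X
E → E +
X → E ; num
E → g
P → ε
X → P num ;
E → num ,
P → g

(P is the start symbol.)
Yes — I0: [P → .] vs [P → . g]; I3: [P → .] vs [E → . g]; I8: [P → .] vs [E → . g]

A shift-reduce conflict occurs when an LR(0) state has both:
  - a complete (reduce) item [A → α .] (dot at the end), and
  - a shift item [B → β . c γ] (dot before a terminal).

Augment with P' → P and build the canonical LR(0) collection (I0 = CLOSURE({[P' → . P]}), then GOTO on every symbol after a dot until no new states appear). It has 15 states:
  I0: { [P → . g], [P → . num X], [P → .], [P' → . P] }  — shift, reduce
  I1: { [P' → P .] }  — accept
  I2: { [P → g .] }  — reduce
  I3: { [E → . E +], [E → . g], [E → . num ,], [P → . g], [P → . num X], [P → .], [P → num . X], [X → . E ; num], [X → . P num ;] }  — shift, reduce
  I4: { [E → E . +], [X → E . ; num] }  — shift
  I5: { [X → P . num ;] }  — shift
  I6: { [P → num X .] }  — reduce
  I7: { [E → g .], [P → g .] }  — 2 reduces
  I8: { [E → . E +], [E → . g], [E → . num ,], [E → num . ,], [P → . g], [P → . num X], [P → .], [P → num . X], [X → . E ; num], [X → . P num ;] }  — shift, reduce
  I9: { [E → num , .] }  — reduce
  I10: { [X → P num . ;] }  — shift
  I11: { [X → P num ; .] }  — reduce
  I12: { [E → E + .] }  — reduce
  I13: { [X → E ; . num] }  — shift
  I14: { [X → E ; num .] }  — reduce

I0 contains reduce item [P → .] and shift items [P → . g], [P → . num X] — shift-reduce conflict.
I3 contains reduce item [P → .] and shift items [E → . g], [E → . num ,], [P → . g], [P → . num X] — shift-reduce conflict.
I8 contains reduce item [P → .] and shift items [E → . g], [E → . num ,], [E → num . ,], [P → . g], [P → . num X] — shift-reduce conflict.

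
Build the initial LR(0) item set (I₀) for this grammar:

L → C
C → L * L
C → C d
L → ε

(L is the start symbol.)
{ [C → . C d], [C → . L * L], [L → . C], [L → .], [L' → . L] }

First, augment the grammar with L' → L
I₀ = CLOSURE({ [L' → . L] }):
  [L' → . L] has the dot before L: add [L → . C], [L → .]
  [L → . C] has the dot before C: add [C → . L * L], [C → . C d]
No further items can be added.

I₀ = { [C → . C d], [C → . L * L], [L → . C], [L → .], [L' → . L] }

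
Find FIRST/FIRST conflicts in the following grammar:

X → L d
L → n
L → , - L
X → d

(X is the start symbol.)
A FIRST/FIRST conflict occurs when two productions N → α and N → β for the same non-terminal have FIRST(α) ∩ FIRST(β) ≠ ∅ (with ε ∈ FIRST of a nullable right-hand side, so two nullable alternatives also conflict).

FIRST sets of the non-terminals at (or reachable through a nullable prefix from) the front of some alternative:
  FIRST(L) = { ',', 'n' }

Productions for X:
  X → L d: FIRST = { ',', 'n' }
  X → d: FIRST = { 'd' }
Productions for L:
  L → n: FIRST = { 'n' }
  L → , - L: FIRST = { ',' }

All alternatives of each non-terminal have pairwise disjoint FIRST sets.

Answer: No FIRST/FIRST conflicts.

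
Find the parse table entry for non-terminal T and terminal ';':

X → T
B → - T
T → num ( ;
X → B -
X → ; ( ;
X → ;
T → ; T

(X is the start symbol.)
To find M[T, ';'], we find productions for T where ';' is in the predict set (PREDICT(N → α) = (FIRST(α) \ {ε}) ∪ (FOLLOW(N) if α ⇒* ε)).

T → num ( ;: PREDICT = { 'num' }
T → ; T: PREDICT = { ';' }
  ';' is in predict set, so this production goes in M[T, ';']

M[T, ';'] = T → ; T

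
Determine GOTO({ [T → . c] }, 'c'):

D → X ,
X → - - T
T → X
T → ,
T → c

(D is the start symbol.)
{ [T → c .] }

GOTO(I, 'c') = CLOSURE({ [A → αX.β] : [A → α.Xβ] ∈ I, X = 'c' })

Items with dot before 'c', with the dot advanced:
  [T → . c] → [T → c .]
Closure adds nothing (no advanced item has the dot before a non-terminal).

GOTO = { [T → c .] }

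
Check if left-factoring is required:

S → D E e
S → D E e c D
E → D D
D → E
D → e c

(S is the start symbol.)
Yes, S has productions with common prefix 'D E e'

Left-factoring is needed when two productions for the same non-terminal
share a common prefix on the right-hand side.

Productions for S:
  S → D E e
  S → D E e c D
Productions for D:
  D → E
  D → e c

Found common prefix 'D E e' in productions for S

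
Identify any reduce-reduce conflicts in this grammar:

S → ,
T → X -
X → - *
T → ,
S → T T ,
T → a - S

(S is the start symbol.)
Yes — I1: [S → , .] vs [T → , .]

A reduce-reduce conflict occurs when an LR(0) state has two complete items [A → α .] and [B → β .] — both call for a reduction, and with no lookahead the parser cannot choose between them.

Augment with S' → S and build the canonical LR(0) collection (I0 = CLOSURE({[S' → . S]}), then GOTO on every symbol after a dot until no new states appear). It has 14 states:
  I0: { [S → . ,], [S → . T T ,], [S' → . S], [T → . ,], [T → . X -], [T → . a - S], [X → . - *] }  — shift
  I1: { [S → , .], [T → , .] }  — 2 reduces
  I2: { [X → - . *] }  — shift
  I3: { [S' → S .] }  — accept
  I4: { [S → T . T ,], [T → . ,], [T → . X -], [T → . a - S], [X → . - *] }  — shift
  I5: { [T → X . -] }  — shift
  I6: { [T → a . - S] }  — shift
  I7: { [S → . ,], [S → . T T ,], [T → . ,], [T → . X -], [T → . a - S], [T → a - . S], [X → . - *] }  — shift
  I8: { [T → a - S .] }  — reduce
  I9: { [T → X - .] }  — reduce
  I10: { [T → , .] }  — reduce
  I11: { [S → T T . ,] }  — shift
  I12: { [S → T T , .] }  — reduce
  I13: { [X → - * .] }  — reduce

I1 contains complete items [S → , .], [T → , .] — reduce-reduce conflict.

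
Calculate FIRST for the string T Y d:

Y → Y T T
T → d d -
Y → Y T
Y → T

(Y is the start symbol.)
FIRST sets of the non-terminals involved (from the grammar, by fixed-point iteration):
  FIRST(T) = { 'd' }

To compute FIRST(T Y d), process the symbols left to right:
Symbol T is a non-terminal. Add FIRST(T) \ {ε} = { 'd' }
T is not nullable (ε ∉ FIRST(T)), so stop here.
FIRST(T Y d) = { 'd' }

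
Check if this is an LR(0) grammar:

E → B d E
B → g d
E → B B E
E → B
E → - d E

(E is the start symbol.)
No. Shift-reduce conflict between [E → B .] and [B → . g d]

A grammar is LR(0) if no state in the canonical LR(0) collection has:
  - both a shift item (dot before a terminal) and a complete item (shift-reduce conflict), or
  - two or more complete items (reduce-reduce conflict; the accept item [E' → E .] counts as a complete item here).

Augment with E' → E and build the canonical LR(0) collection (I0 = CLOSURE({[E' → . E]}), then GOTO on every symbol after a dot until no new states appear). It has 12 states:
  I0: { [B → . g d], [E → . - d E], [E → . B B E], [E → . B d E], [E → . B], [E' → . E] }  — shift
  I1: { [E → - . d E] }  — shift
  I2: { [B → . g d], [E → B . B E], [E → B . d E], [E → B .] }  — shift, reduce
  I3: { [E' → E .] }  — accept
  I4: { [B → g . d] }  — shift
  I5: { [B → g d .] }  — reduce
  I6: { [B → . g d], [E → . - d E], [E → . B B E], [E → . B d E], [E → . B], [E → B B . E] }  — shift
  I7: { [B → . g d], [E → . - d E], [E → . B B E], [E → . B d E], [E → . B], [E → B d . E] }  — shift
  I8: { [E → B d E .] }  — reduce
  I9: { [E → B B E .] }  — reduce
  I10: { [B → . g d], [E → - d . E], [E → . - d E], [E → . B B E], [E → . B d E], [E → . B] }  — shift
  I11: { [E → - d E .] }  — reduce

Conflict in state I2:
  Shift-reduce conflict between [E → B .] and [B → . g d]
So the grammar is NOT LR(0).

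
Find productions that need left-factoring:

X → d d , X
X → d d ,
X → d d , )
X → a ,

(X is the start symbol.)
Left-factoring is needed when two productions for the same non-terminal
share a common prefix on the right-hand side.

Productions for X:
  X → d d , X
  X → d d ,
  X → d d , )
  X → a ,

Found common prefix 'd d ,' in productions for X

Answer: Yes, X has productions with common prefix 'd d ,'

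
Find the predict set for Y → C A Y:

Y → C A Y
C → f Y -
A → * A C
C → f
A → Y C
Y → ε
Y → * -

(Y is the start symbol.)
{ 'f' }

PREDICT(Y → C A Y) = (FIRST(RHS) \ {ε}) ∪ (FOLLOW(Y) if ε ∈ FIRST(RHS), i.e. RHS ⇒* ε)
FIRST(C) = { 'f' }
FIRST(C A Y) = { 'f' }
ε ∉ FIRST(C A Y), so FOLLOW(Y) is not added.
PREDICT(Y → C A Y) = { 'f' }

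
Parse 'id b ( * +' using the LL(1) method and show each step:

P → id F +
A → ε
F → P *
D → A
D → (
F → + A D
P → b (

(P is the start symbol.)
Stack is shown with the top on the left.

Stack      Input         Action
-------------------------------
P $        id b ( * + $  output P → id F +
id F + $   id b ( * + $  match 'id'
F + $      b ( * + $     output F → P *
P * + $    b ( * + $     output P → b (
b ( * + $  b ( * + $     match 'b'
( * + $    ( * + $       match '('
* + $      * + $         match '*'
+ $        + $           match '+'
$          $             accept

The string is accepted.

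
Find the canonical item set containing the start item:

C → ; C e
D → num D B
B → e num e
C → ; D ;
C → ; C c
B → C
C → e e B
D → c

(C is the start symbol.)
First, augment the grammar with C' → C
I₀ = CLOSURE({ [C' → . C] }):
  [C' → . C] has the dot before C: add [C → . ; C e], [C → . ; D ;], [C → . ; C c], [C → . e e B]
No further items can be added.

I₀ = { [C → . ; C c], [C → . ; C e], [C → . ; D ;], [C → . e e B], [C' → . C] }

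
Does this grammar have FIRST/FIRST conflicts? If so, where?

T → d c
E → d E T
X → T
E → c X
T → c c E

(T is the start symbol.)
No FIRST/FIRST conflicts.

Productions for T:
  T → d c: FIRST = { 'd' }
  T → c c E: FIRST = { 'c' }
Productions for E:
  E → d E T: FIRST = { 'd' }
  E → c X: FIRST = { 'c' }
X has only one production, so no FIRST/FIRST conflict is possible there.

All alternatives of each non-terminal have pairwise disjoint FIRST sets.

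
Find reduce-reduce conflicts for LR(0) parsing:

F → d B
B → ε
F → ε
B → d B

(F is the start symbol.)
A reduce-reduce conflict occurs when an LR(0) state has two complete items [A → α .] and [B → β .] — both call for a reduction, and with no lookahead the parser cannot choose between them.

Augment with F' → F and build the canonical LR(0) collection (I0 = CLOSURE({[F' → . F]}), then GOTO on every symbol after a dot until no new states appear). It has 6 states:
  I0: { [F → . d B], [F → .], [F' → . F] }  — shift, reduce
  I1: { [F' → F .] }  — accept
  I2: { [B → . d B], [B → .], [F → d . B] }  — shift, reduce
  I3: { [F → d B .] }  — reduce
  I4: { [B → . d B], [B → .], [B → d . B] }  — shift, reduce
  I5: { [B → d B .] }  — reduce

No state contains more than one complete item.

Answer: No reduce-reduce conflicts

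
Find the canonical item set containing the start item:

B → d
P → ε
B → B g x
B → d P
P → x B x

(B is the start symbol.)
First, augment the grammar with B' → B
I₀ = CLOSURE({ [B' → . B] }):
  [B' → . B] has the dot before B: add [B → . d], [B → . B g x], [B → . d P]
No further items can be added.

I₀ = { [B → . B g x], [B → . d P], [B → . d], [B' → . B] }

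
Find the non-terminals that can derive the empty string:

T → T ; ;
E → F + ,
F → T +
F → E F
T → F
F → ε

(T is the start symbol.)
{ 'F', 'T' }

A non-terminal is nullable if it can derive ε (the empty string): either it has an ε-production, or it has a production whose right-hand side consists entirely of nullable non-terminals.

ε-productions: F → ε
So F is immediately nullable.
T → F: every symbol on the right is nullable, so T is nullable too.
No further non-terminal can be added: every production for the remaining non-terminals contains a terminal or a non-nullable non-terminal.
Nullable = { 'F', 'T' }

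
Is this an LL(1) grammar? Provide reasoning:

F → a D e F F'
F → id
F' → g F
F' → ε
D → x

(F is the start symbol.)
Relevant sets:
  FOLLOW(F') = { $, 'g' }

For F:
  PREDICT(F → a D e F F') = { 'a' }
  PREDICT(F → id) = { 'id' }
For F':
  PREDICT(F' → g F) = { 'g' }
  PREDICT(F' → ε) = { $, 'g' }
D has a single production, so nothing to check there.

Conflict found: Predict set conflict for F': { 'g' }
The grammar is NOT LL(1).

Answer: No. Predict set conflict for F': { 'g' }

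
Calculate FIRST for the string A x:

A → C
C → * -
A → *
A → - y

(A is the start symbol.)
{ '*', '-' }

FIRST sets of the non-terminals involved (from the grammar, by fixed-point iteration):
  FIRST(A) = { '*', '-' }

To compute FIRST(A x), process the symbols left to right:
Symbol A is a non-terminal. Add FIRST(A) \ {ε} = { '*', '-' }
A is not nullable (ε ∉ FIRST(A)), so stop here.
FIRST(A x) = { '*', '-' }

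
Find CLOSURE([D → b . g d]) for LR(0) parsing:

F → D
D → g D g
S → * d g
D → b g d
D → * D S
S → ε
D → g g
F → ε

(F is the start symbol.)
{ [D → b . g d] }

To compute CLOSURE, for each item [A → α.Bβ] where B is a non-terminal, add [B → .γ] for all productions B → γ; repeat for the newly added items until nothing changes.

Start with: [D → b . g d]
The dot precedes the terminal g, so nothing is added.

CLOSURE = { [D → b . g d] }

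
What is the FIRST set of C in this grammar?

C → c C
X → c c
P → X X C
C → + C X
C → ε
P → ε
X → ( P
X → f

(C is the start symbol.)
From C → c C:
  - c is a terminal: add 'c' and stop
From C → + C X:
  - '+' is a terminal: add '+' and stop
From C → ε:
  - ε-production, so ε ∈ FIRST(C)

Collecting: FIRST(C) = { '+', 'c', ε }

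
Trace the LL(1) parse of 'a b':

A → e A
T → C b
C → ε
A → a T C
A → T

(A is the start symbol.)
LL(1) parsing maintains a stack (initially the start symbol over $) and the input. At each step: if the stack top is a terminal, match it against the current input token; if it is a non-terminal N, replace it with the RHS of M[N, lookahead] (the unique production whose predict set contains the lookahead).

Stack is shown with the top on the left.

Stack    Input  Action
----------------------
A $      a b $  output A → a T C
a T C $  a b $  match 'a'
T C $    b $    output T → C b
C b C $  b $    output C → ε
b C $    b $    match 'b'
C $      $      output C → ε
$        $      accept

The string is accepted.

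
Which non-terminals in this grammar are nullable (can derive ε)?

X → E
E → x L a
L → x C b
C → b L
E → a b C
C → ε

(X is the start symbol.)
A non-terminal is nullable if it can derive ε (the empty string): either it has an ε-production, or it has a production whose right-hand side consists entirely of nullable non-terminals.

ε-productions: C → ε
So C is immediately nullable.
No further non-terminal can be added: every production for the remaining non-terminals contains a terminal or a non-nullable non-terminal.
Nullable = { 'C' }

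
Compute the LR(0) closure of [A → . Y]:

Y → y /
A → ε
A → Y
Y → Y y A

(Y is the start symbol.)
To compute CLOSURE, for each item [A → α.Bβ] where B is a non-terminal, add [B → .γ] for all productions B → γ; repeat for the newly added items until nothing changes.

Start with: [A → . Y]
  [A → . Y] has the dot before Y: add [Y → . y /], [Y → . Y y A]
No further items can be added.

CLOSURE = { [A → . Y], [Y → . Y y A], [Y → . y /] }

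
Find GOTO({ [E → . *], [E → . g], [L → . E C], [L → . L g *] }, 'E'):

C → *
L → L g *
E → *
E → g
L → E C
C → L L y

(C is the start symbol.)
GOTO(I, 'E') = CLOSURE({ [A → αX.β] : [A → α.Xβ] ∈ I, X = 'E' })

Items with dot before 'E', with the dot advanced:
  [L → . E C] → [L → E . C]
Closure of the advanced items:
  [L → E . C] has the dot before C: add [C → . *], [C → . L L y]
  [C → . L L y] has the dot before L: add [L → . L g *], [L → . E C]
  [L → . E C] has the dot before E: add [E → . *], [E → . g]

GOTO = { [C → . *], [C → . L L y], [E → . *], [E → . g], [L → . E C], [L → . L g *], [L → E . C] }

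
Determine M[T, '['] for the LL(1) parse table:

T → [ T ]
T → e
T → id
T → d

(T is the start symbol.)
To find M[T, '['], we find productions for T where '[' is in the predict set (PREDICT(N → α) = (FIRST(α) \ {ε}) ∪ (FOLLOW(N) if α ⇒* ε)).

T → [ T ]: PREDICT = { '[' }
  '[' is in predict set, so this production goes in M[T, '[']
T → e: PREDICT = { 'e' }
T → id: PREDICT = { 'id' }
T → d: PREDICT = { 'd' }

M[T, '['] = T → [ T ]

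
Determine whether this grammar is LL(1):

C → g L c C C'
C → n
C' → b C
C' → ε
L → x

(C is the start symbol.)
A grammar is LL(1) if for each non-terminal N with multiple productions, the predict sets of those productions are pairwise disjoint, where PREDICT(N → α) = (FIRST(α) \ {ε}) ∪ (FOLLOW(N) if α ⇒* ε).

Relevant sets:
  FOLLOW(C') = { $, 'b' }

For C:
  PREDICT(C → g L c C C') = { 'g' }
  PREDICT(C → n) = { 'n' }
For C':
  PREDICT(C' → b C) = { 'b' }
  PREDICT(C' → ε) = { $, 'b' }
L has a single production, so nothing to check there.

Conflict found: Predict set conflict for C': { 'b' }
The grammar is NOT LL(1).

Answer: No. Predict set conflict for C': { 'b' }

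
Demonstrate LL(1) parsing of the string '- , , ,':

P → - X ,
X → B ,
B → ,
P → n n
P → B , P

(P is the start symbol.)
Stack is shown with the top on the left.

Stack    Input      Action
--------------------------
P $      - , , , $  output P → - X ,
- X , $  - , , , $  match '-'
X , $    , , , $    output X → B ,
B , , $  , , , $    output B → ,
, , , $  , , , $    match ','
, , $    , , $      match ','
, $      , $        match ','
$        $          accept

The string is accepted.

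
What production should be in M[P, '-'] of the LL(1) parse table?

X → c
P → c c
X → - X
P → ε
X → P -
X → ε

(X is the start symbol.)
P → ε

To find M[P, '-'], we find productions for P where '-' is in the predict set (PREDICT(N → α) = (FIRST(α) \ {ε}) ∪ (FOLLOW(N) if α ⇒* ε)).

Relevant sets:
  FOLLOW(P) = { '-' }

P → c c: PREDICT = { 'c' }
P → ε: PREDICT = { '-' }
  '-' is in predict set, so this production goes in M[P, '-']

M[P, '-'] = P → ε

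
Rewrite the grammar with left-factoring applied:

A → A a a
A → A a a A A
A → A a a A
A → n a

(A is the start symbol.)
Left-factoring transforms A → αβ₁ | αβ₂ into A → αA' and A' → β₁ | β₂
(α is the longest common prefix among the alternatives). Repeat until
no nonterminal has two alternatives with a common prefix.

Round 1: A has alternatives sharing prefix 'A a a'. Introduce A': A → A a a A'
  Add: A' → ε
  Add: A' → A A
  Add: A' → A

Round 2: A' has alternatives sharing prefix 'A'. Introduce A'': A' → A A''
  Add: A'' → A
  Add: A'' → ε

No remaining common prefixes — done.

Resulting grammar:
A → A a a A'
A' → ε
A' → A A''
A'' → A
A'' → ε
A → n a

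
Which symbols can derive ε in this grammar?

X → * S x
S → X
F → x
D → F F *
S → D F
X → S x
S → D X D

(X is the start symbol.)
None

A non-terminal is nullable if it can derive ε (the empty string): either it has an ε-production, or it has a production whose right-hand side consists entirely of nullable non-terminals.

There are no ε-productions, so no non-terminal can derive ε.
No non-terminals are nullable.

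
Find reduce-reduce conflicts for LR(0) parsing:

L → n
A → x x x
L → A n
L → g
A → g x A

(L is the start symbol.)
No reduce-reduce conflicts

A reduce-reduce conflict occurs when an LR(0) state has two complete items [A → α .] and [B → β .] — both call for a reduction, and with no lookahead the parser cannot choose between them.

Augment with L' → L and build the canonical LR(0) collection (I0 = CLOSURE({[L' → . L]}), then GOTO on every symbol after a dot until no new states appear). It has 12 states:
  I0: { [A → . g x A], [A → . x x x], [L → . A n], [L → . g], [L → . n], [L' → . L] }  — shift
  I1: { [L → A . n] }  — shift
  I2: { [L' → L .] }  — accept
  I3: { [A → g . x A], [L → g .] }  — shift, reduce
  I4: { [L → n .] }  — reduce
  I5: { [A → x . x x] }  — shift
  I6: { [A → x x . x] }  — shift
  I7: { [A → x x x .] }  — reduce
  I8: { [A → . g x A], [A → . x x x], [A → g x . A] }  — shift
  I9: { [A → g x A .] }  — reduce
  I10: { [A → g . x A] }  — shift
  I11: { [L → A n .] }  — reduce

No state contains more than one complete item.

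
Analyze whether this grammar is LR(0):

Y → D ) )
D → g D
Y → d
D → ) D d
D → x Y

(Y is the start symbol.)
Yes, the grammar is LR(0)

Augment with Y' → Y and build the canonical LR(0) collection (I0 = CLOSURE({[Y' → . Y]}), then GOTO on every symbol after a dot until no new states appear). It has 13 states:
  I0: { [D → . ) D d], [D → . g D], [D → . x Y], [Y → . D ) )], [Y → . d], [Y' → . Y] }  — shift
  I1: { [D → ) . D d], [D → . ) D d], [D → . g D], [D → . x Y] }  — shift
  I2: { [Y → D . ) )] }  — shift
  I3: { [Y' → Y .] }  — accept
  I4: { [Y → d .] }  — reduce
  I5: { [D → . ) D d], [D → . g D], [D → . x Y], [D → g . D] }  — shift
  I6: { [D → . ) D d], [D → . g D], [D → . x Y], [D → x . Y], [Y → . D ) )], [Y → . d] }  — shift
  I7: { [D → x Y .] }  — reduce
  I8: { [D → g D .] }  — reduce
  I9: { [Y → D ) . )] }  — shift
  I10: { [Y → D ) ) .] }  — reduce
  I11: { [D → ) D . d] }  — shift
  I12: { [D → ) D d .] }  — reduce

Every state is either a pure shift/goto state or contains exactly one complete item and nothing to shift — no conflicts. The grammar is LR(0).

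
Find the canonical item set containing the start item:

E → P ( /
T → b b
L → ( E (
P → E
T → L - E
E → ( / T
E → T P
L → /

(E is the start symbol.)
{ [E → . ( / T], [E → . P ( /], [E → . T P], [E' → . E], [L → . ( E (], [L → . /], [P → . E], [T → . L - E], [T → . b b] }

First, augment the grammar with E' → E
I₀ = CLOSURE({ [E' → . E] }):
  [E' → . E] has the dot before E: add [E → . P ( /], [E → . ( / T], [E → . T P]
  [E → . P ( /] has the dot before P: add [P → . E]
  [E → . T P] has the dot before T: add [T → . b b], [T → . L - E]
  [T → . L - E] has the dot before L: add [L → . ( E (], [L → . /]
No further items can be added.

I₀ = { [E → . ( / T], [E → . P ( /], [E → . T P], [E' → . E], [L → . ( E (], [L → . /], [P → . E], [T → . L - E], [T → . b b] }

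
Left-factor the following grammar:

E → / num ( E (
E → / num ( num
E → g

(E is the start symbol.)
E → / num ( E'
E' → E (
E' → num
E → g

Left-factoring transforms A → αβ₁ | αβ₂ into A → αA' and A' → β₁ | β₂
(α is the longest common prefix among the alternatives). Repeat until
no nonterminal has two alternatives with a common prefix.

Round 1: E has alternatives sharing prefix '/ num ('. Introduce E': E → / num ( E'
  Add: E' → E (
  Add: E' → num

No remaining common prefixes — done.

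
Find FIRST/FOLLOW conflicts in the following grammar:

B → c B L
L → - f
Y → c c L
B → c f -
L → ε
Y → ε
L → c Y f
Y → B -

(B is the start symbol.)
Yes. L → '-' f with FOLLOW(L) on { '-' }; L → c Y f with FOLLOW(L) on { 'c' }

A FIRST/FOLLOW conflict occurs when a non-terminal N has a nullable alternative N → β (β ⇒* ε) and another alternative N → α with FIRST(α) ∩ FOLLOW(N) ≠ ∅: on such a lookahead the parser cannot decide between expanding α and letting N vanish via β.

Nullable non-terminals: L, Y.
FIRST sets used below: FIRST(B) = { 'c' }

L: nullable alternative(s) L → ε; FOLLOW(L) = { $, '-', 'c', 'f' }
  L → - f: FIRST \ {ε} = { '-' } — overlaps FOLLOW(L) on { '-' }: CONFLICT
  L → ε: FIRST \ {ε} = { } — this is the only nullable alternative, skip
  L → c Y f: FIRST \ {ε} = { 'c' } — overlaps FOLLOW(L) on { 'c' }: CONFLICT

Y: nullable alternative(s) Y → ε; FOLLOW(Y) = { 'f' }
  Y → c c L: FIRST \ {ε} = { 'c' } — disjoint from FOLLOW(Y)
  Y → ε: FIRST \ {ε} = { } — this is the only nullable alternative, skip
  Y → B -: FIRST \ {ε} = { 'c' } — disjoint from FOLLOW(Y)

B has no nullable alternative, so no FIRST/FOLLOW check is needed there.

So the grammar has 2 FIRST/FOLLOW conflicts (marked CONFLICT above).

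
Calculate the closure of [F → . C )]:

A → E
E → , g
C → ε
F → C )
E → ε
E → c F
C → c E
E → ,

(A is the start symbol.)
To compute CLOSURE, for each item [A → α.Bβ] where B is a non-terminal, add [B → .γ] for all productions B → γ; repeat for the newly added items until nothing changes.

Start with: [F → . C )]
  [F → . C )] has the dot before C: add [C → .], [C → . c E]
No further items can be added.

CLOSURE = { [C → . c E], [C → .], [F → . C )] }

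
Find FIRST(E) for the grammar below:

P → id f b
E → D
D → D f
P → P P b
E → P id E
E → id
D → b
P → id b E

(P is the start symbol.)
FIRST sets of the other non-terminals involved (by the same procedure, iterated to a fixed point):
  FIRST(D) = { 'b' }
  FIRST(P) = { 'id' }

From E → D:
  - D is a non-terminal: add FIRST(D) \ {ε} = { 'b' }
    D is not nullable, so stop
From E → P id E:
  - P is a non-terminal: add FIRST(P) \ {ε} = { 'id' }
    P is not nullable, so stop
From E → id:
  - id is a terminal: add 'id' and stop

Collecting: FIRST(E) = { 'b', 'id' }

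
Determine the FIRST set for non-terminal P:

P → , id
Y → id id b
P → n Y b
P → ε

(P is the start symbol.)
{ ',', 'n', ε }

To compute FIRST(P), examine every production with P on the left-hand side, reading each right-hand side left to right until a non-nullable symbol is reached.

From P → , id:
  - ',' is a terminal: add ',' and stop
From P → n Y b:
  - n is a terminal: add 'n' and stop
From P → ε:
  - ε-production, so ε ∈ FIRST(P)

Collecting: FIRST(P) = { ',', 'n', ε }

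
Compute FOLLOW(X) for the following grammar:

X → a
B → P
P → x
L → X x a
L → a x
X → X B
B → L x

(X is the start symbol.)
{ $, 'a', 'x' }

To compute FOLLOW(X), find every occurrence of X on a right-hand side N → α X β: add FIRST(β) \ {ε}, and if β is empty or nullable also add FOLLOW(N). Iterate to a fixed point.

X is the start symbol, so $ ∈ FOLLOW(X).
In L → X x a: X is followed by x a, add FIRST(x a) \ {ε} = { 'x' }
In X → X B: X is followed by B, add FIRST(B) \ {ε} = { 'a', 'x' }

Taking the union: FOLLOW(X) = { $, 'a', 'x' }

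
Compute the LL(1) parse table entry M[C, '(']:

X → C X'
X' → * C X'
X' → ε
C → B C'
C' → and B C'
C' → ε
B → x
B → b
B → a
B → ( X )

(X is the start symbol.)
To find M[C, '('], we find productions for C where '(' is in the predict set (PREDICT(N → α) = (FIRST(α) \ {ε}) ∪ (FOLLOW(N) if α ⇒* ε)).

Relevant sets:
  FIRST(B) = { '(', 'a', 'b', 'x' }

C → B C': PREDICT = { '(', 'a', 'b', 'x' }
  '(' is in predict set, so this production goes in M[C, '(']

M[C, '('] = C → B C'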